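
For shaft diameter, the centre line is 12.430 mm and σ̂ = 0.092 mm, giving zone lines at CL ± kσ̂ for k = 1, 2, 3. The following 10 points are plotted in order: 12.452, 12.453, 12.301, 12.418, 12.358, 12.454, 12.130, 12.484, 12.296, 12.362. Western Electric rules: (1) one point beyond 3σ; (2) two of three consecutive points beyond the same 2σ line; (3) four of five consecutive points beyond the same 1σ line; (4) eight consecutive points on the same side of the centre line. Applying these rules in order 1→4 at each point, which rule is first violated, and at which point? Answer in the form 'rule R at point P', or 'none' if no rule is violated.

rule 1 at point 7

Zone of each point (C = within 1σ̂, B = 1σ̂–2σ̂, A = 2σ̂–3σ̂, * = beyond 3σ̂; sign = side of CL): 1:+C, 2:+C, 3:-B, 4:-C, 5:-C, 6:+C, 7:-*, 8:+C, 9:-B, 10:-C
Rule 1 (one point beyond the 3σ limits) is satisfied at point 7.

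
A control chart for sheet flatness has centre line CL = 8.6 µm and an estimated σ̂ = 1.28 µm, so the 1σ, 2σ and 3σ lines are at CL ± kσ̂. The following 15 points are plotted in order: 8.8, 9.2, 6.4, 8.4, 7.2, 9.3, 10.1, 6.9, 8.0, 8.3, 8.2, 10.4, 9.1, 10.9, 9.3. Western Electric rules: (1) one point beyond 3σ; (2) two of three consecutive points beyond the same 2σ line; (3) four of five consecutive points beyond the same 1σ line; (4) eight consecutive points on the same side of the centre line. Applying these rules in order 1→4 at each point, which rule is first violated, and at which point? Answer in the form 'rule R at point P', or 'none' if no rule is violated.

none

Zone of each point (C = within 1σ̂, B = 1σ̂–2σ̂, A = 2σ̂–3σ̂, * = beyond 3σ̂; sign = side of CL): 1:+C, 2:+C, 3:-B, 4:-C, 5:-B, 6:+C, 7:+B, 8:-B, 9:-C, 10:-C, 11:-C, 12:+B, 13:+C, 14:+B, 15:+C
No rule fires across all 15 points.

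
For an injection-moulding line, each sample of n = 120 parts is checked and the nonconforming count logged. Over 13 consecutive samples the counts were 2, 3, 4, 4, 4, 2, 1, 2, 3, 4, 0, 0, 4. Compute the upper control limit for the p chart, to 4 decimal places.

0.0606

p̄ = Σdᵢ / (k·n) = 33 / (13 × 120) = 0.02115
UCL = p̄ + 3·√(p̄(1−p̄)/n) = 0.02115 + 3 × √(0.02115×0.97885/120) = 0.02115 + 3 × 0.01314 = 0.06056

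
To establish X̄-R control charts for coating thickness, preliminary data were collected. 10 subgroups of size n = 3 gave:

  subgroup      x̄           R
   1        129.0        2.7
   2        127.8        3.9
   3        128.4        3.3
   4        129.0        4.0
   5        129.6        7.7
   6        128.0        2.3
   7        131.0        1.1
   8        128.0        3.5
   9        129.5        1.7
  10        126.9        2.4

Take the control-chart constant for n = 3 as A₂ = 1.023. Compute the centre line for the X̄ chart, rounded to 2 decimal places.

128.72

X̄̄ = (129.0 + 127.8 + 128.4 + 129.0 + 129.6 + 128.0 + 131.0 + 128.0 + 129.5 + 126.9) / 10 = 1287.2000 / 10 = 128.7200
CL = X̄̄ = 128.7200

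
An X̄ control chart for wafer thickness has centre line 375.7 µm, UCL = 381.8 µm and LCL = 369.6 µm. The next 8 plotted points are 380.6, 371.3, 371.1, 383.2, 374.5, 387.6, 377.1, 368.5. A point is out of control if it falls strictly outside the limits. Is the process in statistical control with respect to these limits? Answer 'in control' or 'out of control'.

out of control

Compare each point to [369.6, 381.8]: sample 4 = 383.2 > UCL; sample 6 = 387.6 > UCL; sample 8 = 368.5 < LCL.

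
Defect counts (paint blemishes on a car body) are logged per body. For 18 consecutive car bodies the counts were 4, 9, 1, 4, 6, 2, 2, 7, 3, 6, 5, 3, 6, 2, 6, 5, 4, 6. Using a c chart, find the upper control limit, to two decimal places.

10.86

c̄ = (4 + 9 + 1 + 4 + 6 + 2 + 2 + 7 + 3 + 6 + 5 + 3 + 6 + 2 + 6 + 5 + 4 + 6) / 18 = 81 / 18 = 4.5000
UCL = c̄ + 3√c̄ = 4.5000 + 3 × √4.5000 = 4.5000 + 3 × 2.1213 = 10.8640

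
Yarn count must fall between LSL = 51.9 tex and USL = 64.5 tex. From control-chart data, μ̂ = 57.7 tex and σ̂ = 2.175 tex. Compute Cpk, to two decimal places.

Cpu = (USL − μ̂) / (3σ̂) = (64.5 − 57.7) / (3 × 2.175) = 1.0421; Cpl = (μ̂ − LSL) / (3σ̂) = (57.7 − 51.9) / (3 × 2.175) = 0.8889; Cpk = min(Cpu, Cpl) = 0.8889

0.89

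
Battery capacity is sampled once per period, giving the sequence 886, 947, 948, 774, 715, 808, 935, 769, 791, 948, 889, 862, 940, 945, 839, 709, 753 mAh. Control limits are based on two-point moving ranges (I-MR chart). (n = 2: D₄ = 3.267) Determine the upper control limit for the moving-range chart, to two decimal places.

Moving ranges: 61, 1, 174, 59, 93, 127, 166, 22, 157, 59, 27, 78, 5, 106, 130, 44; M̄R̄ = 1309.0000 / 16 = 81.8125
UCL_MR = D₄·M̄R̄ = 3.267 × 81.8125 = 267.2814

267.28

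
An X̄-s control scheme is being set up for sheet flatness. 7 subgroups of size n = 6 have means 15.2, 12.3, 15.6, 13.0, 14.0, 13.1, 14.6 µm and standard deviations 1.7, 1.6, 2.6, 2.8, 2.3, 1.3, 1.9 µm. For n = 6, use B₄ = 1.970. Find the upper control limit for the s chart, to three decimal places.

s̄ = (1.7 + 1.6 + 2.6 + 2.8 + 2.3 + 1.3 + 1.9) / 7 = 2.0286
UCL_s = B₄·s̄ = 1.970 × 2.0286 = 3.9963

3.996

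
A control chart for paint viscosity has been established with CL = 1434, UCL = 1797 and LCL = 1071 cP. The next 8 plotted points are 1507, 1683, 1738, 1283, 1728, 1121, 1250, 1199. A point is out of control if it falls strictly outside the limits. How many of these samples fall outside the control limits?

0

All 8 points lie within [1071, 1797].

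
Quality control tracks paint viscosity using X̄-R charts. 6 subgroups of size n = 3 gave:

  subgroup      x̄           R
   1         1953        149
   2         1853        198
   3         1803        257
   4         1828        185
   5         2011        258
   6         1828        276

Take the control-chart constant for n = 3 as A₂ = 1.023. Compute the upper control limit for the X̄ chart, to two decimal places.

2104.90

X̄̄ = (1953 + 1853 + 1803 + 1828 + 2011 + 1828) / 6 = 11276.0000 / 6 = 1879.3333
R̄ = (149 + 198 + 257 + 185 + 258 + 276) / 6 = 1323.0000 / 6 = 220.5000
UCL = X̄̄ + A₂·R̄ = 1879.3333 + 1.023 × 220.5000 = 2104.9048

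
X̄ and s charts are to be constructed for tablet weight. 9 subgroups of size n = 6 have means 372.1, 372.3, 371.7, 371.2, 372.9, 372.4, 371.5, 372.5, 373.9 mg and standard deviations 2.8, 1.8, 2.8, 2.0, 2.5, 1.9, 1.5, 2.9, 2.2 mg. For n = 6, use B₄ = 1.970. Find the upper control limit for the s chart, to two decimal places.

s̄ = (2.8 + 1.8 + 2.8 + 2.0 + 2.5 + 1.9 + 1.5 + 2.9 + 2.2) / 9 = 2.2667
UCL_s = B₄·s̄ = 1.970 × 2.2667 = 4.4653

4.47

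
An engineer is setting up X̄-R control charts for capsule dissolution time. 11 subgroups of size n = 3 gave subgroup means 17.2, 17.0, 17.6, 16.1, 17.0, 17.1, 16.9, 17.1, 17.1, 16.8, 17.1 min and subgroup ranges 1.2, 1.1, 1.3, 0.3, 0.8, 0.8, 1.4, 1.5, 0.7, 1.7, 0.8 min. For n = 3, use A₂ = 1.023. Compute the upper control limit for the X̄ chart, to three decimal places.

18.079

X̄̄ = (17.2 + 17.0 + 17.6 + 16.1 + 17.0 + 17.1 + 16.9 + 17.1 + 17.1 + 16.8 + 17.1) / 11 = 187.0000 / 11 = 17.0000
R̄ = (1.2 + 1.1 + 1.3 + 0.3 + 0.8 + 0.8 + 1.4 + 1.5 + 0.7 + 1.7 + 0.8) / 11 = 11.6000 / 11 = 1.0545
UCL = X̄̄ + A₂·R̄ = 17.0000 + 1.023 × 1.0545 = 18.0788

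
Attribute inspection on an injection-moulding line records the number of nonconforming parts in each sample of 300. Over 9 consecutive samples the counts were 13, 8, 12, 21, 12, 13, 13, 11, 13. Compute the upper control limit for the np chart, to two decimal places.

p̄ = Σdᵢ / (k·n) = 116 / (9 × 300) = 0.04296
UCL = np̄ + 3·√(np̄(1−p̄)) = 12.8889 + 3 × √(12.8889×0.95704) = 12.8889 + 3 × 3.5121 = 23.4253

23.43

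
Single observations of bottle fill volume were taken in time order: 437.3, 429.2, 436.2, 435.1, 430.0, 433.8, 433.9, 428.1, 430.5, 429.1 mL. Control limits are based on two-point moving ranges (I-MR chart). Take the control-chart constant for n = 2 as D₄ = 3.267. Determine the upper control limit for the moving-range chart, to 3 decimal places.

12.632

Moving ranges: 8.1, 7.0, 1.1, 5.1, 3.8, 0.1, 5.8, 2.4, 1.4; M̄R̄ = 34.8000 / 9 = 3.8667
UCL_MR = D₄·M̄R̄ = 3.267 × 3.8667 = 12.6324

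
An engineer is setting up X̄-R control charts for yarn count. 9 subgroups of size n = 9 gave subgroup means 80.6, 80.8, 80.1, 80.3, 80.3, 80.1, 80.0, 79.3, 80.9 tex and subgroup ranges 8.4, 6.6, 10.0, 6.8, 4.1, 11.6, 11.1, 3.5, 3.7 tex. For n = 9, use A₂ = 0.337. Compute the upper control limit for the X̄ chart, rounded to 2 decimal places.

82.73

X̄̄ = (80.6 + 80.8 + 80.1 + 80.3 + 80.3 + 80.1 + 80.0 + 79.3 + 80.9) / 9 = 722.4000 / 9 = 80.2667
R̄ = (8.4 + 6.6 + 10.0 + 6.8 + 4.1 + 11.6 + 11.1 + 3.5 + 3.7) / 9 = 65.8000 / 9 = 7.3111
UCL = X̄̄ + A₂·R̄ = 80.2667 + 0.337 × 7.3111 = 82.7305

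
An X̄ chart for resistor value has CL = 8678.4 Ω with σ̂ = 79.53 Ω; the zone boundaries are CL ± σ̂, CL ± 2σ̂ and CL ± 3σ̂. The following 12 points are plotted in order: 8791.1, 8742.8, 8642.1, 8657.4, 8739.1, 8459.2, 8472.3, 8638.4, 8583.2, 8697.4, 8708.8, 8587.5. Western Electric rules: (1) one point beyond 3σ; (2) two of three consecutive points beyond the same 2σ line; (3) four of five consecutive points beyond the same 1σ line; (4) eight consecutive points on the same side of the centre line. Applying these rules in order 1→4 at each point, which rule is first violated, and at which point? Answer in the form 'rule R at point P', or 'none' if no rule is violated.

rule 2 at point 7

Zone of each point (C = within 1σ̂, B = 1σ̂–2σ̂, A = 2σ̂–3σ̂, * = beyond 3σ̂; sign = side of CL): 1:+B, 2:+C, 3:-C, 4:-C, 5:+C, 6:-A, 7:-A, 8:-C, 9:-B, 10:+C, 11:+C, 12:-B
Rule 2 (two of three consecutive points beyond the same 2σ limit) is satisfied at point 7.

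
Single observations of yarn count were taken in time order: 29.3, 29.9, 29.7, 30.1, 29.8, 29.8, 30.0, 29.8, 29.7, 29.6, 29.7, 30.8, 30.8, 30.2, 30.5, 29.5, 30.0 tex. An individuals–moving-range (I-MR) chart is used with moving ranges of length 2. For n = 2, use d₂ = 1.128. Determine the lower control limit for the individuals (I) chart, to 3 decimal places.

X̄ = (29.3 + 29.9 + 29.7 + 30.1 + 29.8 + 29.8 + 30.0 + 29.8 + 29.7 + 29.6 + 29.7 + 30.8 + 30.8 + 30.2 + 30.5 + 29.5 + 30.0) / 17 = 29.9529
Moving ranges: 0.6, 0.2, 0.4, 0.3, 0.0, 0.2, 0.2, 0.1, 0.1, 0.1, 1.1, 0.0, 0.6, 0.3, 1.0, 0.5; M̄R̄ = 5.7000 / 16 = 0.3563
LCL = X̄ − 3·M̄R̄/d₂ = 29.9529 − 3 × 0.3563 / 1.128 = 29.0055

29.005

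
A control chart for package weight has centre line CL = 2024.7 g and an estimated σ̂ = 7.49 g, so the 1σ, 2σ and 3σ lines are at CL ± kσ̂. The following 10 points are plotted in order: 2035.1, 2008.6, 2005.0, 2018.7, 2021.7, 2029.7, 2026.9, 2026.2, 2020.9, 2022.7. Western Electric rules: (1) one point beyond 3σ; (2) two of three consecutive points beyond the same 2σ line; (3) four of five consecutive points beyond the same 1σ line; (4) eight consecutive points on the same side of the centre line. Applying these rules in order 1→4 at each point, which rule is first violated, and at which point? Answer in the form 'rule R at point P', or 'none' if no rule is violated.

Zone of each point (C = within 1σ̂, B = 1σ̂–2σ̂, A = 2σ̂–3σ̂, * = beyond 3σ̂; sign = side of CL): 1:+B, 2:-A, 3:-A, 4:-C, 5:-C, 6:+C, 7:+C, 8:+C, 9:-C, 10:-C
Rule 2 (two of three consecutive points beyond the same 2σ limit) is satisfied at point 3.

rule 2 at point 3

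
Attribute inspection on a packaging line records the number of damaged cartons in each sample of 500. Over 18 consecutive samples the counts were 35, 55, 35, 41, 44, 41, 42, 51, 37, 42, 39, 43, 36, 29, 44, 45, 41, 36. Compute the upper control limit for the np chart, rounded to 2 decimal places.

59.27

p̄ = Σdᵢ / (k·n) = 736 / (18 × 500) = 0.08178
UCL = np̄ + 3·√(np̄(1−p̄)) = 40.8889 + 3 × √(40.8889×0.91822) = 40.8889 + 3 × 6.1274 = 59.2711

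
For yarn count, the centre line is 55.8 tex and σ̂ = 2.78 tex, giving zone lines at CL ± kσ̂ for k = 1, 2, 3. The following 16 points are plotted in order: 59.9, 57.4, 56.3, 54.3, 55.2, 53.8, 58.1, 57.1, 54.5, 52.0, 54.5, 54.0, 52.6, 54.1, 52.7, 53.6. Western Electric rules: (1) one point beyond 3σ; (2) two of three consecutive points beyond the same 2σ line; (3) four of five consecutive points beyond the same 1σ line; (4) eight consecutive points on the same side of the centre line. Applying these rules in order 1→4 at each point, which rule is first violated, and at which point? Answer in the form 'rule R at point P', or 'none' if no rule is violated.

rule 4 at point 16

Zone of each point (C = within 1σ̂, B = 1σ̂–2σ̂, A = 2σ̂–3σ̂, * = beyond 3σ̂; sign = side of CL): 1:+B, 2:+C, 3:+C, 4:-C, 5:-C, 6:-C, 7:+C, 8:+C, 9:-C, 10:-B, 11:-C, 12:-C, 13:-B, 14:-C, 15:-B, 16:-C
Rule 4 (eight consecutive points on the same side of the centre line) is satisfied at point 16.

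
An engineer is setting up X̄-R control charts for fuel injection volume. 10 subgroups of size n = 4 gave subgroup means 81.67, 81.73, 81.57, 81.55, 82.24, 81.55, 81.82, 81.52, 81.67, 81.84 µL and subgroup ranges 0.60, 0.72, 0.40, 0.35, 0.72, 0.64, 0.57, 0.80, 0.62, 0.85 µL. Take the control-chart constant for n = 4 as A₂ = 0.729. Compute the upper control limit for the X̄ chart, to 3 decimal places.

82.173

X̄̄ = (81.67 + 81.73 + 81.57 + 81.55 + 82.24 + 81.55 + 81.82 + 81.52 + 81.67 + 81.84) / 10 = 817.1600 / 10 = 81.7160
R̄ = (0.60 + 0.72 + 0.40 + 0.35 + 0.72 + 0.64 + 0.57 + 0.80 + 0.62 + 0.85) / 10 = 6.2700 / 10 = 0.6270
UCL = X̄̄ + A₂·R̄ = 81.7160 + 0.729 × 0.6270 = 82.1731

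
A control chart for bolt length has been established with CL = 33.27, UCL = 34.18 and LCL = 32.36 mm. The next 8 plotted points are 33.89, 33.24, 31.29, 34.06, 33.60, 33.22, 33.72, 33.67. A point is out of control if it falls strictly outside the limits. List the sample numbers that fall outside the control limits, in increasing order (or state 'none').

3

Compare each point to [32.36, 34.18]: sample 3 = 31.29 < LCL.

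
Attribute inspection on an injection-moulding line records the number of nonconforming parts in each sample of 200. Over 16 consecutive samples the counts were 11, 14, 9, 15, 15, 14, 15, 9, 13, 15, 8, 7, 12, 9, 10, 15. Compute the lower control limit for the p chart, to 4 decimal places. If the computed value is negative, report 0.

p̄ = Σdᵢ / (k·n) = 191 / (16 × 200) = 0.05969
LCL = p̄ − 3·√(p̄(1−p̄)/n) = 0.05969 − 3 × 0.01675 = 0.00943

0.0094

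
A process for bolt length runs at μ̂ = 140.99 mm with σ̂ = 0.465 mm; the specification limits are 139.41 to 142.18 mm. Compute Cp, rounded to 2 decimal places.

Cp = (USL − LSL) / (6σ̂) = (142.18 − 139.41) / (6 × 0.465) = 2.7700 / 2.7900 = 0.9928

0.99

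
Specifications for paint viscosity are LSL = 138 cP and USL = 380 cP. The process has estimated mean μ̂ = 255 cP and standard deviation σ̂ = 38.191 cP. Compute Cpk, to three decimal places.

Cpu = (USL − μ̂) / (3σ̂) = (380 − 255) / (3 × 38.191) = 1.0910; Cpl = (μ̂ − LSL) / (3σ̂) = (255 − 138) / (3 × 38.191) = 1.0212; Cpk = min(Cpu, Cpl) = 1.0212

1.021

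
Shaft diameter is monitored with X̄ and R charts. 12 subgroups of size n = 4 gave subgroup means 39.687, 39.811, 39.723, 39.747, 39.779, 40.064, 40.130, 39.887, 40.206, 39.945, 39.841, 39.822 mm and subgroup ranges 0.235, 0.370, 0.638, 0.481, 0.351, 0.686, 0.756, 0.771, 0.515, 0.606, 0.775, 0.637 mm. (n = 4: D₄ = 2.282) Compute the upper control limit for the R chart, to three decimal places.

R̄ = (0.235 + 0.370 + 0.638 + 0.481 + 0.351 + 0.686 + 0.756 + 0.771 + 0.515 + 0.606 + 0.775 + 0.637) / 12 = 6.8210 / 12 = 0.5684
UCL_R = D₄·R̄ = 2.282 × 0.5684 = 1.2971

1.297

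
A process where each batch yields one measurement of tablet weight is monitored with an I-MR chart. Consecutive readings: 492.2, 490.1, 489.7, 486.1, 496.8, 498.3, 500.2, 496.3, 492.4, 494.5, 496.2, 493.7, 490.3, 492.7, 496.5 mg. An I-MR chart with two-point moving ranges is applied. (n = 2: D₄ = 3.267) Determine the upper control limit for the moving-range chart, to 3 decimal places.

10.244

Moving ranges: 2.1, 0.4, 3.6, 10.7, 1.5, 1.9, 3.9, 3.9, 2.1, 1.7, 2.5, 3.4, 2.4, 3.8; M̄R̄ = 43.9000 / 14 = 3.1357
UCL_MR = D₄·M̄R̄ = 3.267 × 3.1357 = 10.2444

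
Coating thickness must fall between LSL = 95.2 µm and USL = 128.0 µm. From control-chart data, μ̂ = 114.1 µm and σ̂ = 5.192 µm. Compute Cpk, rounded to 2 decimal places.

0.89

Cpu = (USL − μ̂) / (3σ̂) = (128.0 − 114.1) / (3 × 5.192) = 0.8924; Cpl = (μ̂ − LSL) / (3σ̂) = (114.1 − 95.2) / (3 × 5.192) = 1.2134; Cpk = min(Cpu, Cpl) = 0.8924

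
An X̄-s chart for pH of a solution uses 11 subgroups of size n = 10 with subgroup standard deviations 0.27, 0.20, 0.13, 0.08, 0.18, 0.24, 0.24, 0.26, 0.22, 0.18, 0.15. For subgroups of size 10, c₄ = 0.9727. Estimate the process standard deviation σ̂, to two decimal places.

0.20

s̄ = (0.27 + 0.20 + 0.13 + 0.08 + 0.18 + 0.24 + 0.24 + 0.26 + 0.22 + 0.18 + 0.15) / 11 = 0.1955
σ̂ = s̄ / c₄ = 0.1955 / 0.9727 = 0.2009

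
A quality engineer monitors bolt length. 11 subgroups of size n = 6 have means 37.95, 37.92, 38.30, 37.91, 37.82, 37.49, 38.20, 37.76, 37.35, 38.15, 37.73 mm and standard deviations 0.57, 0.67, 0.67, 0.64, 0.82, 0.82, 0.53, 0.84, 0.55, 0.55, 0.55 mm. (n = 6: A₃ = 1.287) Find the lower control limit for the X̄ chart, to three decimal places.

X̄̄ = (37.95 + 37.92 + 38.30 + 37.91 + 37.82 + 37.49 + 38.20 + 37.76 + 37.35 + 38.15 + 37.73) / 11 = 37.8709
s̄ = (0.57 + 0.67 + 0.67 + 0.64 + 0.82 + 0.82 + 0.53 + 0.84 + 0.55 + 0.55 + 0.55) / 11 = 0.6555
LCL = X̄̄ − A₃·s̄ = 37.8709 − 1.287 × 0.6555 = 37.0273

37.027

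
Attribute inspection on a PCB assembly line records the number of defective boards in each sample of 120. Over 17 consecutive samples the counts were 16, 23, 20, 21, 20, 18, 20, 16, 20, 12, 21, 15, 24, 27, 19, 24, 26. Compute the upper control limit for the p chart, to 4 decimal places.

0.2699

p̄ = Σdᵢ / (k·n) = 342 / (17 × 120) = 0.16765
UCL = p̄ + 3·√(p̄(1−p̄)/n) = 0.16765 + 3 × √(0.16765×0.83235/120) = 0.16765 + 3 × 0.03410 = 0.26995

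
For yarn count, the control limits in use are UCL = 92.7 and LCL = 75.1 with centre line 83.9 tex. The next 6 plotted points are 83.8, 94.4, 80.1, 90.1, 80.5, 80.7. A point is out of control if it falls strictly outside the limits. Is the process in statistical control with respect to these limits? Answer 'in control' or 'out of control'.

out of control

Compare each point to [75.1, 92.7]: sample 2 = 94.4 > UCL.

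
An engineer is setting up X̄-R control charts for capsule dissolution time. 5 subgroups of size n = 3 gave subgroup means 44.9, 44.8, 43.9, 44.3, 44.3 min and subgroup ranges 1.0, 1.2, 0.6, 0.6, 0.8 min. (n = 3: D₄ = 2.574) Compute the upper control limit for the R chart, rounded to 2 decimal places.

2.16

R̄ = (1.0 + 1.2 + 0.6 + 0.6 + 0.8) / 5 = 4.2000 / 5 = 0.8400
UCL_R = D₄·R̄ = 2.574 × 0.8400 = 2.1622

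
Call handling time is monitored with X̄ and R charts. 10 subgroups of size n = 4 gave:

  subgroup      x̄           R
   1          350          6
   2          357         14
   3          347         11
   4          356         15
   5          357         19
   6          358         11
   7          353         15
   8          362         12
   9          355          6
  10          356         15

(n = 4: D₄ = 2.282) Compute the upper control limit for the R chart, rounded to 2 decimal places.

R̄ = (6 + 14 + 11 + 15 + 19 + 11 + 15 + 12 + 6 + 15) / 10 = 124.0000 / 10 = 12.4000
UCL_R = D₄·R̄ = 2.282 × 12.4000 = 28.2968

28.30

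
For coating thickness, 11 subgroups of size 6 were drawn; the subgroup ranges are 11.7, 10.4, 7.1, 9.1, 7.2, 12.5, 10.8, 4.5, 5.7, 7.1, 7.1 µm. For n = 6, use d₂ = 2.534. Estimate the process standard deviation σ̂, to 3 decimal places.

R̄ = (11.7 + 10.4 + 7.1 + 9.1 + 7.2 + 12.5 + 10.8 + 4.5 + 5.7 + 7.1 + 7.1) / 11 = 8.4727
σ̂ = R̄ / d₂ = 8.4727 / 2.534 = 3.3436

3.344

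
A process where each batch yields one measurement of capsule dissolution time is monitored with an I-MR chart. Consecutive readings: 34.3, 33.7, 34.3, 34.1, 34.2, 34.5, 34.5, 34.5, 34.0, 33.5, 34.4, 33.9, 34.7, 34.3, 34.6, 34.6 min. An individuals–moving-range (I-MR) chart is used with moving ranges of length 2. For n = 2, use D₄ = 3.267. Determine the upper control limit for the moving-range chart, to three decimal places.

1.241

Moving ranges: 0.6, 0.6, 0.2, 0.1, 0.3, 0.0, 0.0, 0.5, 0.5, 0.9, 0.5, 0.8, 0.4, 0.3, 0.0; M̄R̄ = 5.7000 / 15 = 0.3800
UCL_MR = D₄·M̄R̄ = 3.267 × 0.3800 = 1.2415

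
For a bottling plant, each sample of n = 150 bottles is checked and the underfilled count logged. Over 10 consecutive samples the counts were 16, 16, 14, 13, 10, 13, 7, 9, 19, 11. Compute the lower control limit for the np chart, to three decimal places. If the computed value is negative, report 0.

p̄ = Σdᵢ / (k·n) = 128 / (10 × 150) = 0.08533
LCL = np̄ − 3·√(np̄(1−p̄)) = 12.8000 − 3 × 3.4217 = 2.5350

2.535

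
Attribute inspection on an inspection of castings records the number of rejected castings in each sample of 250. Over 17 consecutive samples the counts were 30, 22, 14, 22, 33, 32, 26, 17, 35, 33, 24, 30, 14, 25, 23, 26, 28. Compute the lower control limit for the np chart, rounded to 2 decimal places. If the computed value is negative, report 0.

p̄ = Σdᵢ / (k·n) = 434 / (17 × 250) = 0.10212
LCL = np̄ − 3·√(np̄(1−p̄)) = 25.5294 − 3 × 4.7877 = 11.1662

11.17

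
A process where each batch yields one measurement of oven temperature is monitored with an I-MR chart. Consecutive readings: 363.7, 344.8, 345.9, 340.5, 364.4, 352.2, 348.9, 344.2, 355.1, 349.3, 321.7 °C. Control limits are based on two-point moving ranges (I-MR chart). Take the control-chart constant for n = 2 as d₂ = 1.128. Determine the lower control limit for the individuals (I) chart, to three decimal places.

X̄ = (363.7 + 344.8 + 345.9 + 340.5 + 364.4 + 352.2 + 348.9 + 344.2 + 355.1 + 349.3 + 321.7) / 11 = 348.2455
Moving ranges: 18.9, 1.1, 5.4, 23.9, 12.2, 3.3, 4.7, 10.9, 5.8, 27.6; M̄R̄ = 113.8000 / 10 = 11.3800
LCL = X̄ − 3·M̄R̄/d₂ = 348.2455 − 3 × 11.3800 / 1.128 = 317.9795

317.979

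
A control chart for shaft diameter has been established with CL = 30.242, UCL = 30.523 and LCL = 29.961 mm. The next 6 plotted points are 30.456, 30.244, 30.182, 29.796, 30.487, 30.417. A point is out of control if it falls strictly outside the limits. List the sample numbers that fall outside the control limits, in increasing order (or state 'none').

Compare each point to [29.961, 30.523]: sample 4 = 29.796 < LCL.

4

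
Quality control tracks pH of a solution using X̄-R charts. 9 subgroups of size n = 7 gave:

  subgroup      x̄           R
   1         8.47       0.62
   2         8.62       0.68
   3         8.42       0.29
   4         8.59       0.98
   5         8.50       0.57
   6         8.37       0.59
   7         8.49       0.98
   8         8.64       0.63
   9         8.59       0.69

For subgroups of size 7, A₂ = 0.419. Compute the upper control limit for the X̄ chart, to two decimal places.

X̄̄ = (8.47 + 8.62 + 8.42 + 8.59 + 8.50 + 8.37 + 8.49 + 8.64 + 8.59) / 9 = 76.6900 / 9 = 8.5211
R̄ = (0.62 + 0.68 + 0.29 + 0.98 + 0.57 + 0.59 + 0.98 + 0.63 + 0.69) / 9 = 6.0300 / 9 = 0.6700
UCL = X̄̄ + A₂·R̄ = 8.5211 + 0.419 × 0.6700 = 8.8018

8.80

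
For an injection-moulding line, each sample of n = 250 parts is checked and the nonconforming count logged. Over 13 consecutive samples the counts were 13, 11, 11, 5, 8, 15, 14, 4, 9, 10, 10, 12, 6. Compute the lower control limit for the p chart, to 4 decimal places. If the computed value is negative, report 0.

0.0025

p̄ = Σdᵢ / (k·n) = 128 / (13 × 250) = 0.03938
LCL = p̄ − 3·√(p̄(1−p̄)/n) = 0.03938 − 3 × 0.01230 = 0.00248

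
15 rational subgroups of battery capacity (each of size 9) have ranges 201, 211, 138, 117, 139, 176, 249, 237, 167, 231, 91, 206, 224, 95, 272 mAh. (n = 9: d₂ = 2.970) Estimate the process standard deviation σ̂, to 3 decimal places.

61.818

R̄ = (201 + 211 + 138 + 117 + 139 + 176 + 249 + 237 + 167 + 231 + 91 + 206 + 224 + 95 + 272) / 15 = 183.6000
σ̂ = R̄ / d₂ = 183.6000 / 2.970 = 61.8182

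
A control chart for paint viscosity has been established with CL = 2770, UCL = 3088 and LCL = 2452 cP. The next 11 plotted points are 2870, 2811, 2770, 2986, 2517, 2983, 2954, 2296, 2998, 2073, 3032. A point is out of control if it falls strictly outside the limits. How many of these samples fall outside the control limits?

Compare each point to [2452, 3088]: sample 8 = 2296 < LCL; sample 10 = 2073 < LCL.

2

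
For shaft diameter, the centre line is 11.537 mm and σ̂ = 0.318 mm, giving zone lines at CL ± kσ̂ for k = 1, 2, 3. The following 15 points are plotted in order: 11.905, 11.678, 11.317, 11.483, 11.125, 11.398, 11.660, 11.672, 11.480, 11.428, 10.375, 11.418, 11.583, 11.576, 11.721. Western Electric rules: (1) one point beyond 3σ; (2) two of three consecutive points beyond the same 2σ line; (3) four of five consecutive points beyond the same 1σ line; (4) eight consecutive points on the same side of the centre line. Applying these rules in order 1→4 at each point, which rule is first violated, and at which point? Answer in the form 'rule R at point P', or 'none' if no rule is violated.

Zone of each point (C = within 1σ̂, B = 1σ̂–2σ̂, A = 2σ̂–3σ̂, * = beyond 3σ̂; sign = side of CL): 1:+B, 2:+C, 3:-C, 4:-C, 5:-B, 6:-C, 7:+C, 8:+C, 9:-C, 10:-C, 11:-*, 12:-C, 13:+C, 14:+C, 15:+C
Rule 1 (one point beyond the 3σ limits) is satisfied at point 11.

rule 1 at point 11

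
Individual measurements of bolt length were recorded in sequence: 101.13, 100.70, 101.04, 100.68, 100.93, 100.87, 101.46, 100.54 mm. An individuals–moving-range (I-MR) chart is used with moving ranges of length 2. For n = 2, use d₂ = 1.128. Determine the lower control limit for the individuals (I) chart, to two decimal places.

X̄ = (101.13 + 100.70 + 101.04 + 100.68 + 100.93 + 100.87 + 101.46 + 100.54) / 8 = 100.9188
Moving ranges: 0.43, 0.34, 0.36, 0.25, 0.06, 0.59, 0.92; M̄R̄ = 2.9500 / 7 = 0.4214
LCL = X̄ − 3·M̄R̄/d₂ = 100.9188 − 3 × 0.4214 / 1.128 = 99.7979

99.80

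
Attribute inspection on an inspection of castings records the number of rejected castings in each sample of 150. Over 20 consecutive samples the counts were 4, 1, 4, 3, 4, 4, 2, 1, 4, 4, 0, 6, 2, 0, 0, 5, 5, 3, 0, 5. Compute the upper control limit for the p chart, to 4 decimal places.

0.0524

p̄ = Σdᵢ / (k·n) = 57 / (20 × 150) = 0.01900
UCL = p̄ + 3·√(p̄(1−p̄)/n) = 0.01900 + 3 × √(0.01900×0.98100/150) = 0.01900 + 3 × 0.01115 = 0.05244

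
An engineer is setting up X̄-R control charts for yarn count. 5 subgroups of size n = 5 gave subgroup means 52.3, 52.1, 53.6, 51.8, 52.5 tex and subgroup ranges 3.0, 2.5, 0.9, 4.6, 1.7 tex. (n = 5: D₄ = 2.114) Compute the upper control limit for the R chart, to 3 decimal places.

5.370

R̄ = (3.0 + 2.5 + 0.9 + 4.6 + 1.7) / 5 = 12.7000 / 5 = 2.5400
UCL_R = D₄·R̄ = 2.114 × 2.5400 = 5.3696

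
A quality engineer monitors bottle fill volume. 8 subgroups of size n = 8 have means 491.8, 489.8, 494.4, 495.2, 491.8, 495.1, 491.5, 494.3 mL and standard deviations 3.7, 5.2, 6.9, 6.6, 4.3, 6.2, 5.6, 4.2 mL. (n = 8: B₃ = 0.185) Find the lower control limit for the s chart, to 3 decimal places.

s̄ = (3.7 + 5.2 + 6.9 + 6.6 + 4.3 + 6.2 + 5.6 + 4.2) / 8 = 5.3375
LCL_s = B₃·s̄ = 0.185 × 5.3375 = 0.9874

0.987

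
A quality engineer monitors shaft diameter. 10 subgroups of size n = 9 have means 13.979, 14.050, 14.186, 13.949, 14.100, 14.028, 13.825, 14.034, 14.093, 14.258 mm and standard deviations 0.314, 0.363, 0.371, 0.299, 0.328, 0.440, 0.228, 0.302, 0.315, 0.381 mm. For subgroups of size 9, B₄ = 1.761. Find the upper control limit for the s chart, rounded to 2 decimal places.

0.59

s̄ = (0.314 + 0.363 + 0.371 + 0.299 + 0.328 + 0.440 + 0.228 + 0.302 + 0.315 + 0.381) / 10 = 0.3341
UCL_s = B₄·s̄ = 1.761 × 0.3341 = 0.5884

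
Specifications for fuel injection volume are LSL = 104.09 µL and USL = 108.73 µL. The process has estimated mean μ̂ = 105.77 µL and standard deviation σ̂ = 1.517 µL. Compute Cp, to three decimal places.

Cp = (USL − LSL) / (6σ̂) = (108.73 − 104.09) / (6 × 1.517) = 4.6400 / 9.1020 = 0.5098

0.510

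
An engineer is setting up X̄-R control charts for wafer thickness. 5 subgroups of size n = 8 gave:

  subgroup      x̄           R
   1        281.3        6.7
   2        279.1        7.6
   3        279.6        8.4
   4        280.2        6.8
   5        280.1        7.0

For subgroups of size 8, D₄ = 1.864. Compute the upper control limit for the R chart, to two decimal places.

13.61

R̄ = (6.7 + 7.6 + 8.4 + 6.8 + 7.0) / 5 = 36.5000 / 5 = 7.3000
UCL_R = D₄·R̄ = 1.864 × 7.3000 = 13.6072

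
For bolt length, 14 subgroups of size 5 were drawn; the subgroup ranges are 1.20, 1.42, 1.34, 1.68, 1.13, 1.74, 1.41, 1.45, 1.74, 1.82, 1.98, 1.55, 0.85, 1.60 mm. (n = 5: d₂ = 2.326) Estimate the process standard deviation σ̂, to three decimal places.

0.642

R̄ = (1.20 + 1.42 + 1.34 + 1.68 + 1.13 + 1.74 + 1.41 + 1.45 + 1.74 + 1.82 + 1.98 + 1.55 + 0.85 + 1.60) / 14 = 1.4936
σ̂ = R̄ / d₂ = 1.4936 / 2.326 = 0.6421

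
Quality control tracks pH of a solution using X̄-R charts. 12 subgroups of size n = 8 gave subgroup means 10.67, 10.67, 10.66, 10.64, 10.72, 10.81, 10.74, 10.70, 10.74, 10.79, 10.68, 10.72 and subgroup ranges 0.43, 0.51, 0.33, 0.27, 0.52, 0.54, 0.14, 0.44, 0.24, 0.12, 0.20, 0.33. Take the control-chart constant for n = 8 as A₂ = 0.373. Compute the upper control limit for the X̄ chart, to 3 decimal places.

X̄̄ = (10.67 + 10.67 + 10.66 + 10.64 + 10.72 + 10.81 + 10.74 + 10.70 + 10.74 + 10.79 + 10.68 + 10.72) / 12 = 128.5400 / 12 = 10.7117
R̄ = (0.43 + 0.51 + 0.33 + 0.27 + 0.52 + 0.54 + 0.14 + 0.44 + 0.24 + 0.12 + 0.20 + 0.33) / 12 = 4.0700 / 12 = 0.3392
UCL = X̄̄ + A₂·R̄ = 10.7117 + 0.373 × 0.3392 = 10.8382

10.838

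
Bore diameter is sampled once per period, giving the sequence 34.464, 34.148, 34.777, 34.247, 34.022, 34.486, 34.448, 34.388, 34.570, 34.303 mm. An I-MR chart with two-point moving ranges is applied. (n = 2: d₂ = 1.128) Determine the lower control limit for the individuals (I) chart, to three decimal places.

X̄ = (34.464 + 34.148 + 34.777 + 34.247 + 34.022 + 34.486 + 34.448 + 34.388 + 34.570 + 34.303) / 10 = 34.3853
Moving ranges: 0.316, 0.629, 0.530, 0.225, 0.464, 0.038, 0.060, 0.182, 0.267; M̄R̄ = 2.7110 / 9 = 0.3012
LCL = X̄ − 3·M̄R̄/d₂ = 34.3853 − 3 × 0.3012 / 1.128 = 33.5842

33.584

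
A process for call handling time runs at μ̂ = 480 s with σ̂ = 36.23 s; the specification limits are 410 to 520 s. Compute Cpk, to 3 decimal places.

0.368

Cpu = (USL − μ̂) / (3σ̂) = (520 − 480) / (3 × 36.23) = 0.3680; Cpl = (μ̂ − LSL) / (3σ̂) = (480 − 410) / (3 × 36.23) = 0.6440; Cpk = min(Cpu, Cpl) = 0.3680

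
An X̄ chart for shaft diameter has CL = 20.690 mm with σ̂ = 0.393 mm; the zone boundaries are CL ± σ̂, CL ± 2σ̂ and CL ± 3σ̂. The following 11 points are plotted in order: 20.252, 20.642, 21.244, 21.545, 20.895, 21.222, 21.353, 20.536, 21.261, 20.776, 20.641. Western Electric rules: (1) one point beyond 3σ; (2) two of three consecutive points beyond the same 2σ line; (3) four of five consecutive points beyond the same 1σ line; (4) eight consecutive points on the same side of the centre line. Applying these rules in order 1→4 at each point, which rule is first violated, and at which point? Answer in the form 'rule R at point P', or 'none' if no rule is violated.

rule 3 at point 7

Zone of each point (C = within 1σ̂, B = 1σ̂–2σ̂, A = 2σ̂–3σ̂, * = beyond 3σ̂; sign = side of CL): 1:-B, 2:-C, 3:+B, 4:+A, 5:+C, 6:+B, 7:+B, 8:-C, 9:+B, 10:+C, 11:-C
Rule 3 (four of five consecutive points beyond the same 1σ limit) is satisfied at point 7.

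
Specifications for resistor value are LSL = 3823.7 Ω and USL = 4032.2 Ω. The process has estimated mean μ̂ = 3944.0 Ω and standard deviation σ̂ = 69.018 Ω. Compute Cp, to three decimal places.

Cp = (USL − LSL) / (6σ̂) = (4032.2 − 3823.7) / (6 × 69.018) = 208.5000 / 414.1080 = 0.5035

0.503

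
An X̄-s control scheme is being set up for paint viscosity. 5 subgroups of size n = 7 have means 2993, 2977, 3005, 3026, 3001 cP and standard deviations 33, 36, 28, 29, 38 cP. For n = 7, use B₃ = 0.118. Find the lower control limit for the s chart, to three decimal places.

3.870

s̄ = (33 + 36 + 28 + 29 + 38) / 5 = 32.8000
LCL_s = B₃·s̄ = 0.118 × 32.8000 = 3.8704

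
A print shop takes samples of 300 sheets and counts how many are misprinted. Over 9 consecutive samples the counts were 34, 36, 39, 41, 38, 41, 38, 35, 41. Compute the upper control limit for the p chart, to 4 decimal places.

0.1847

p̄ = Σdᵢ / (k·n) = 343 / (9 × 300) = 0.12704
UCL = p̄ + 3·√(p̄(1−p̄)/n) = 0.12704 + 3 × √(0.12704×0.87296/300) = 0.12704 + 3 × 0.01923 = 0.18472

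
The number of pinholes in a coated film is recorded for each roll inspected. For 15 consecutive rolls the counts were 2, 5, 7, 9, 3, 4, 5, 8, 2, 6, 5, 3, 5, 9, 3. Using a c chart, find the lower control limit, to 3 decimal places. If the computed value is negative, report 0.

c̄ = (2 + 5 + 7 + 9 + 3 + 4 + 5 + 8 + 2 + 6 + 5 + 3 + 5 + 9 + 3) / 15 = 76 / 15 = 5.0667
LCL = c̄ − 3√c̄ = 5.0667 − 3 × 2.2509 = -1.6861 → 0 (cannot be negative)

0.000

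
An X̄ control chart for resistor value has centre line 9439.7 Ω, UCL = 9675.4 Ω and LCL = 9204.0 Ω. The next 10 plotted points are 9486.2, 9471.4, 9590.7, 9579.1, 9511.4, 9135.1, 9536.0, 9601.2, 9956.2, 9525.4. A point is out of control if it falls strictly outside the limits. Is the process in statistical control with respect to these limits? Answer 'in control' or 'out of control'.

out of control

Compare each point to [9204.0, 9675.4]: sample 6 = 9135.1 < LCL; sample 9 = 9956.2 > UCL.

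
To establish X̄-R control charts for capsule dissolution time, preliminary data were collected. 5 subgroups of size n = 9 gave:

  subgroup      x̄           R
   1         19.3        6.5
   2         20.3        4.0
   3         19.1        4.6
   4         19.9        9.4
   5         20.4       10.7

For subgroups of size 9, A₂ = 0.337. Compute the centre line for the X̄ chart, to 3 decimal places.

19.800

X̄̄ = (19.3 + 20.3 + 19.1 + 19.9 + 20.4) / 5 = 99.0000 / 5 = 19.8000
CL = X̄̄ = 19.8000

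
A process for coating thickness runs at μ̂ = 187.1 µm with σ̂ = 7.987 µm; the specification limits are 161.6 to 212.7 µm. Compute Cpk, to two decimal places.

1.06

Cpu = (USL − μ̂) / (3σ̂) = (212.7 − 187.1) / (3 × 7.987) = 1.0684; Cpl = (μ̂ − LSL) / (3σ̂) = (187.1 − 161.6) / (3 × 7.987) = 1.0642; Cpk = min(Cpu, Cpl) = 1.0642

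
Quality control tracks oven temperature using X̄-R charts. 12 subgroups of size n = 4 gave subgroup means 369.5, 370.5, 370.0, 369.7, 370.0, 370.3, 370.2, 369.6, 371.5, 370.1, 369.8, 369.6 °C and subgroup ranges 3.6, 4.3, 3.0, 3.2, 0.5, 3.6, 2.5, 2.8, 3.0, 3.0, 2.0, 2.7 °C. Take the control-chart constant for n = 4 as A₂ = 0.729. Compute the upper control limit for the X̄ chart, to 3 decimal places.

372.144

X̄̄ = (369.5 + 370.5 + 370.0 + 369.7 + 370.0 + 370.3 + 370.2 + 369.6 + 371.5 + 370.1 + 369.8 + 369.6) / 12 = 4440.8000 / 12 = 370.0667
R̄ = (3.6 + 4.3 + 3.0 + 3.2 + 0.5 + 3.6 + 2.5 + 2.8 + 3.0 + 3.0 + 2.0 + 2.7) / 12 = 34.2000 / 12 = 2.8500
UCL = X̄̄ + A₂·R̄ = 370.0667 + 0.729 × 2.8500 = 372.1443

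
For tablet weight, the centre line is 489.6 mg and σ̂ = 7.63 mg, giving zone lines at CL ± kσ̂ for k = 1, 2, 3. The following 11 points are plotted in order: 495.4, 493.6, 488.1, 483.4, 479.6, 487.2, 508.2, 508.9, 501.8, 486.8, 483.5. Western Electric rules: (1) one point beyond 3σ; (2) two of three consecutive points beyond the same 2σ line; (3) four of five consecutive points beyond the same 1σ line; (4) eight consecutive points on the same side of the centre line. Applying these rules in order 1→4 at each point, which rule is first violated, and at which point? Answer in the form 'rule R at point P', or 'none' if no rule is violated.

Zone of each point (C = within 1σ̂, B = 1σ̂–2σ̂, A = 2σ̂–3σ̂, * = beyond 3σ̂; sign = side of CL): 1:+C, 2:+C, 3:-C, 4:-C, 5:-B, 6:-C, 7:+A, 8:+A, 9:+B, 10:-C, 11:-C
Rule 2 (two of three consecutive points beyond the same 2σ limit) is satisfied at point 8.

rule 2 at point 8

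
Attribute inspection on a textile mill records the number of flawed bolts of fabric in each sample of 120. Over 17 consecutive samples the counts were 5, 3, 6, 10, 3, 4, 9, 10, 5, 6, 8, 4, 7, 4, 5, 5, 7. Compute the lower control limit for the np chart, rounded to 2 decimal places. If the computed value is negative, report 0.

p̄ = Σdᵢ / (k·n) = 101 / (17 × 120) = 0.04951
LCL = np̄ − 3·√(np̄(1−p̄)) = 5.9412 − 3 × 2.3763 = -1.1879 → 0 (negative, so LCL = 0)

0.00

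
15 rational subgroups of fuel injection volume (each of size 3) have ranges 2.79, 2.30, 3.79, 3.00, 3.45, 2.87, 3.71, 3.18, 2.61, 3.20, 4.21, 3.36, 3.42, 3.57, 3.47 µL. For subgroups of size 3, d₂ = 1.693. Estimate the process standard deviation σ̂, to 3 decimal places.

R̄ = (2.79 + 2.30 + 3.79 + 3.00 + 3.45 + 2.87 + 3.71 + 3.18 + 2.61 + 3.20 + 4.21 + 3.36 + 3.42 + 3.57 + 3.47) / 15 = 3.2620
σ̂ = R̄ / d₂ = 3.2620 / 1.693 = 1.9268

1.927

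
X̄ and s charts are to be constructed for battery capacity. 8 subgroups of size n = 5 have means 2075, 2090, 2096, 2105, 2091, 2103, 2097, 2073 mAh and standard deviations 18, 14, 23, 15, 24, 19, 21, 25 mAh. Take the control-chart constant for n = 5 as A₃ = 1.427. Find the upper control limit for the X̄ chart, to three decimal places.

X̄̄ = (2075 + 2090 + 2096 + 2105 + 2091 + 2103 + 2097 + 2073) / 8 = 2091.2500
s̄ = (18 + 14 + 23 + 15 + 24 + 19 + 21 + 25) / 8 = 19.8750
UCL = X̄̄ + A₃·s̄ = 2091.2500 + 1.427 × 19.8750 = 2119.6116

2119.612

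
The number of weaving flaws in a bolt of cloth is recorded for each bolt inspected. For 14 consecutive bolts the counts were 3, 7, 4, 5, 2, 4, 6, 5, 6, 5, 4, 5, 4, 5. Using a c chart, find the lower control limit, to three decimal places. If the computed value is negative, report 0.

c̄ = (3 + 7 + 4 + 5 + 2 + 4 + 6 + 5 + 6 + 5 + 4 + 5 + 4 + 5) / 14 = 65 / 14 = 4.6429
LCL = c̄ − 3√c̄ = 4.6429 − 3 × 2.1547 = -1.8213 → 0 (cannot be negative)

0.000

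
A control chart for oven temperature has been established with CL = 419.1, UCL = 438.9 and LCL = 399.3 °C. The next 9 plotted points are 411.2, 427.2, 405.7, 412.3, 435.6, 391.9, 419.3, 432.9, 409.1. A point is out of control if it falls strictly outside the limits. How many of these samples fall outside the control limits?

1

Compare each point to [399.3, 438.9]: sample 6 = 391.9 < LCL.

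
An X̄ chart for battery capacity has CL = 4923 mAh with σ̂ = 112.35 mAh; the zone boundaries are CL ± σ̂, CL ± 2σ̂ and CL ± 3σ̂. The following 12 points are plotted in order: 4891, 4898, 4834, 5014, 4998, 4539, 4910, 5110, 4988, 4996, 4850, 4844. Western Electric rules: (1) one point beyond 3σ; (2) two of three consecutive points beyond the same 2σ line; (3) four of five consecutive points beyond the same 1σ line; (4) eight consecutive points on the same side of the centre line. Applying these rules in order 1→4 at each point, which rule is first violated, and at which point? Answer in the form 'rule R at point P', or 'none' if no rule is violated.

Zone of each point (C = within 1σ̂, B = 1σ̂–2σ̂, A = 2σ̂–3σ̂, * = beyond 3σ̂; sign = side of CL): 1:-C, 2:-C, 3:-C, 4:+C, 5:+C, 6:-*, 7:-C, 8:+B, 9:+C, 10:+C, 11:-C, 12:-C
Rule 1 (one point beyond the 3σ limits) is satisfied at point 6.

rule 1 at point 6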